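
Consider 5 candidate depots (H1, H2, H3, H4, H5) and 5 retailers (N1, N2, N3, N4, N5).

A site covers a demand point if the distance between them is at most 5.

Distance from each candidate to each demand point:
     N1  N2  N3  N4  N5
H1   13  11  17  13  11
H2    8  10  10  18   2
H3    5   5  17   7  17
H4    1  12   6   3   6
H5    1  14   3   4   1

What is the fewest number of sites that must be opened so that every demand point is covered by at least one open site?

Coverage sets (demand points within 5 of each site):
  H1: {}
  H2: {N5}
  H3: {N1, N2}
  H4: {N1, N4}
  H5: {N1, N3, N4, N5}
No single site covers all 5 demand points.
But {H3, H5} covers everything, so the minimum is 2.

2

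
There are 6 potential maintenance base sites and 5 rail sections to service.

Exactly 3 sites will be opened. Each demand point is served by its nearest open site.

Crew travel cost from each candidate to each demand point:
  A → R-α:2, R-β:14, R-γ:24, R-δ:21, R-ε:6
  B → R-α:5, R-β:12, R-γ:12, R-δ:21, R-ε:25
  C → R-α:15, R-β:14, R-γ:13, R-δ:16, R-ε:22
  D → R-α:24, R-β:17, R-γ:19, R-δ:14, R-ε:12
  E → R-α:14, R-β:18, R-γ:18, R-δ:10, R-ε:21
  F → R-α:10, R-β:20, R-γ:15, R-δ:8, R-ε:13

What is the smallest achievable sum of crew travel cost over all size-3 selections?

40

Open {A, B, F}.
  R-α→A 2, R-β→B 12, R-γ→B 12, R-δ→F 8, R-ε→A 6  ⇒ total 40.
Compare {A, B, E}: total 42.
Compare {A, C, F}: total 43.
No size-3 selection does better; minimum is 40.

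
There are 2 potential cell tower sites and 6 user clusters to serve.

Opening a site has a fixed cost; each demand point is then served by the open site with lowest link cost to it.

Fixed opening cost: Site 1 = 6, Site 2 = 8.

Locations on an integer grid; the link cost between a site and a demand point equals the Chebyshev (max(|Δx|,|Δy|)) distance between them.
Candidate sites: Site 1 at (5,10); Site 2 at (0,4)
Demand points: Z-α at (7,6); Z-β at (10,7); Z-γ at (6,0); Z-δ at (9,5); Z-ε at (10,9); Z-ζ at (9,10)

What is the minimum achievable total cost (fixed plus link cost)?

Open {Site 1}: assign each demand point to its cheapest open site.
  Z-α→Site 1 4, Z-β→Site 1 5, Z-γ→Site 1 10, Z-δ→Site 1 5, Z-ε→Site 1 5, Z-ζ→Site 1 4
  link cost 33, fixed 6 → total 39.
Compare {Site 1, Site 2}: link cost 29 + fixed 14 = 43.
Compare {Site 2}: link cost 51 + fixed 8 = 59.

39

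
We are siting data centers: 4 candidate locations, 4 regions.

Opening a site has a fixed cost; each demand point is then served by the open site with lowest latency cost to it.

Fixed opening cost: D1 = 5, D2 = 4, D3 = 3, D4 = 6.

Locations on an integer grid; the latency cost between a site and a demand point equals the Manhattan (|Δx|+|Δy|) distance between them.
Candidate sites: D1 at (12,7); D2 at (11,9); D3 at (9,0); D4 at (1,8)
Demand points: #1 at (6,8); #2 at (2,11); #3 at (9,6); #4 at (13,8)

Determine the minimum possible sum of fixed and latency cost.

26

Open {D1, D4}: assign each demand point to its cheapest open site.
  #1→D4 5, #2→D4 4, #3→D1 4, #4→D1 2
  latency cost 15, fixed 11 → total 26.
Compare {D2, D4}: latency cost 17 + fixed 10 = 27.
Compare {D2}: latency cost 25 + fixed 4 = 29.
Compare {D1, D3, D4}: latency cost 15 + fixed 14 = 29.
All other subsets cost ≥ 27. Minimum total cost: 26.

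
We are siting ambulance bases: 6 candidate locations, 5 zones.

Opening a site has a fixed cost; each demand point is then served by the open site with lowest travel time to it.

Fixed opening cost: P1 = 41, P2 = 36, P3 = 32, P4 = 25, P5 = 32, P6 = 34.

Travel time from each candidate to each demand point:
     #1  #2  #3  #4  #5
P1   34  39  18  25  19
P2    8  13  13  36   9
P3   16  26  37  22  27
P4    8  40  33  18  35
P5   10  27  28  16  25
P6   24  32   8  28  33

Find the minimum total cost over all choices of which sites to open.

115

Open {P2}: assign each demand point to its cheapest open site.
  #1→P2 8, #2→P2 13, #3→P2 13, #4→P2 36, #5→P2 9
  travel time 79, fixed 36 → total 115.
Compare {P2, P4}: travel time 61 + fixed 61 = 122.
Compare {P2, P5}: travel time 59 + fixed 68 = 127.
Compare {P2, P3}: travel time 65 + fixed 68 = 133.
All other subsets cost ≥ 122. Minimum total cost: 115.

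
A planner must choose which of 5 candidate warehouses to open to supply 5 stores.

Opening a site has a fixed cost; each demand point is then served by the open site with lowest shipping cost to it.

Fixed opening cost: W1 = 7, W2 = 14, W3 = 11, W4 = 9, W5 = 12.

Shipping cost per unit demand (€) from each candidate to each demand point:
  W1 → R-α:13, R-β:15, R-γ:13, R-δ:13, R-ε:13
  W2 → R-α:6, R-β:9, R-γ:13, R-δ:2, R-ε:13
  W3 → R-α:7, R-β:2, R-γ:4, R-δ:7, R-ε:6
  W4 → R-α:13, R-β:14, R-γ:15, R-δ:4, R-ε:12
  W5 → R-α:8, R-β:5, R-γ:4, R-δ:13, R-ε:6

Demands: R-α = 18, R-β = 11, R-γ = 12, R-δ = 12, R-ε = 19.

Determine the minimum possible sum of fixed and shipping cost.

341

Open {W2, W3}: assign each demand point to its cheapest open site.
  R-α→W2 18×6=108, R-β→W3 11×2=22, R-γ→W3 12×4=48, R-δ→W2 12×2=24, R-ε→W3 19×6=114
  shipping cost 316, fixed 25 → total 341.
Compare {W1, W2, W3}: shipping cost 316 + fixed 32 = 348.
Compare {W2, W3, W4}: shipping cost 316 + fixed 34 = 350.
Compare {W2, W3, W5}: shipping cost 316 + fixed 37 = 353.
All other subsets cost ≥ 348. Minimum total cost: 341.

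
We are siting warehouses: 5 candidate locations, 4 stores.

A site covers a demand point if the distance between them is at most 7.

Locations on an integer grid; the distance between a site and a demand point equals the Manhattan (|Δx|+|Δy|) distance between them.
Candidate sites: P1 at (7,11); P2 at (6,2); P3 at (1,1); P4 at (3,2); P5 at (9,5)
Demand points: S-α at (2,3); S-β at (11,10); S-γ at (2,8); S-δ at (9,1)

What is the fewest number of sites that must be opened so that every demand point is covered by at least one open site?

2

Coverage sets (demand points within 7 of each site):
  P1: {S-β}
  P2: {S-α, S-δ}
  P3: {S-α}
  P4: {S-α, S-γ, S-δ}
  P5: {S-β, S-δ}
No single site covers all 4 demand points.
But {P1, P4} covers everything, so the minimum is 2.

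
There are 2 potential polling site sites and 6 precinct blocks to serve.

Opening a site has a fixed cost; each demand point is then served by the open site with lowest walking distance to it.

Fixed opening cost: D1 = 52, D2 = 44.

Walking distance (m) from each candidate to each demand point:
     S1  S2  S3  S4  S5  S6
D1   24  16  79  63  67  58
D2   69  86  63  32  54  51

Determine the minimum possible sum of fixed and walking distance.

336

Open {D1, D2}: assign each demand point to its cheapest open site.
  S1→D1 24, S2→D1 16, S3→D2 63, S4→D2 32, S5→D2 54, S6→D2 51
  walking distance 240, fixed 96 → total 336.
Compare {D1}: walking distance 307 + fixed 52 = 359.
Compare {D2}: walking distance 355 + fixed 44 = 399.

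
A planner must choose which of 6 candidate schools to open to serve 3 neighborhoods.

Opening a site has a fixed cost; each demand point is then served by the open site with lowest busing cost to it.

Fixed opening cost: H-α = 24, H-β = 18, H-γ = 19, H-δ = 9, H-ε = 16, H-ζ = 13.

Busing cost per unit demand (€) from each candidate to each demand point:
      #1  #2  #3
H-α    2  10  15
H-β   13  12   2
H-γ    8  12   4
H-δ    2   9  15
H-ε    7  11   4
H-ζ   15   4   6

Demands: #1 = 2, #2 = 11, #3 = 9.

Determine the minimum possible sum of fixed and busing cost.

106

Open {H-β, H-δ, H-ζ}: assign each demand point to its cheapest open site.
  #1→H-δ 2×2=4, #2→H-ζ 11×4=44, #3→H-β 9×2=18
  busing cost 66, fixed 40 → total 106.
Compare {H-β, H-ζ}: busing cost 88 + fixed 31 = 119.
Compare {H-α, H-β, H-ζ}: busing cost 66 + fixed 55 = 121.
Compare {H-δ, H-ε, H-ζ}: busing cost 84 + fixed 38 = 122.
All other subsets cost ≥ 119. Minimum total cost: 106.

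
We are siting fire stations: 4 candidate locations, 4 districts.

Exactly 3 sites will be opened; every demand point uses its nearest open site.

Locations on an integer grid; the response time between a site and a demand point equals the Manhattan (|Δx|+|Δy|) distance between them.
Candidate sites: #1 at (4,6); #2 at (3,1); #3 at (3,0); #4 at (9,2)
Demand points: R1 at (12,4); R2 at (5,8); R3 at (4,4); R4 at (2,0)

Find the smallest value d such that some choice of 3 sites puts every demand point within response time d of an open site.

Open {#1, #2, #4}.
  Farthest demand point is R1 at response time 5 (to #4); all others are ≤ 5.
With {#1, #3, #4} the worst case is 5.
With {#2, #3, #4} the worst case is 9.
No size-3 selection achieves below 5.

5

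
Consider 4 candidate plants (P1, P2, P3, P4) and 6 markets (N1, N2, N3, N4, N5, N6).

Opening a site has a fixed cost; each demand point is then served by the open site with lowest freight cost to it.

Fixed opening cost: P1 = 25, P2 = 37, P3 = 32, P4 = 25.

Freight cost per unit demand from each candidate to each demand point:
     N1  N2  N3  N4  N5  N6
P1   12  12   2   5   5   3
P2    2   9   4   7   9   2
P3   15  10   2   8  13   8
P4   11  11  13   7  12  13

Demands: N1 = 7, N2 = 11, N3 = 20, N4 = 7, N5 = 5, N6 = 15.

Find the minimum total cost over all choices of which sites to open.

Open {P1, P2}: assign each demand point to its cheapest open site.
  N1→P2 7×2=14, N2→P2 11×9=99, N3→P1 20×2=40, N4→P1 7×5=35, N5→P1 5×5=25, N6→P2 15×2=30
  freight cost 243, fixed 62 → total 305.
Compare {P1, P2, P4}: freight cost 243 + fixed 87 = 330.
Compare {P1, P2, P3}: freight cost 243 + fixed 94 = 337.
Compare {P2, P3}: freight cost 277 + fixed 69 = 346.
All other subsets cost ≥ 330. Minimum total cost: 305.

305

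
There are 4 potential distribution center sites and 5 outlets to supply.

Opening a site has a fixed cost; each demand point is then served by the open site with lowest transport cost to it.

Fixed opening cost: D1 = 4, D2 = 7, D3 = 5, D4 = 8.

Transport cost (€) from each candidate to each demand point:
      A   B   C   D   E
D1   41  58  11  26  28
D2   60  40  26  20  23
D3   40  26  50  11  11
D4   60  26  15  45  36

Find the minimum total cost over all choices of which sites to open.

Open {D1, D3}: assign each demand point to its cheapest open site.
  A→D3 40, B→D3 26, C→D1 11, D→D3 11, E→D3 11
  transport cost 99, fixed 9 → total 108.
Compare {D1, D2, D3}: transport cost 99 + fixed 16 = 115.
Compare {D3, D4}: transport cost 103 + fixed 13 = 116.
Compare {D1, D3, D4}: transport cost 99 + fixed 17 = 116.
All other subsets cost ≥ 115. Minimum total cost: 108.

108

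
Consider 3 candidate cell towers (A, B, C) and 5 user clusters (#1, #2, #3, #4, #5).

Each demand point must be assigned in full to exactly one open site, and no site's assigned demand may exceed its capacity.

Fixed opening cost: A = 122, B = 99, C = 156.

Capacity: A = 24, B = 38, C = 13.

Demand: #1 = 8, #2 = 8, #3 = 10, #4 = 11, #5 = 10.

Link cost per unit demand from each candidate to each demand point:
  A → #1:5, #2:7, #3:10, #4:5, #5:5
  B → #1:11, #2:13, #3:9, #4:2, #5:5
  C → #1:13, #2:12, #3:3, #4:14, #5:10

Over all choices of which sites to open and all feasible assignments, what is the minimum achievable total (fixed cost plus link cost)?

Open {A, B}; cheapest assignment that respects the capacities:
  A (cap 24, load 16): #1, #2 — cost 8×5 + 8×7 = 96
  B (cap 38, load 31): #3, #4, #5 — cost 10×9 + 11×2 + 10×5 = 162
  Shipping 258, fixed 221 → total 479.
  Any other capacity-feasible assignment to {A, B} ships for at least 258.
Compare {B, C}: its best feasible assignment gives total 549.
Compare {A, B, C}: its best feasible assignment gives total 575.
Every other set of open sites that can feasibly serve all demand totals ≥ 549 even under its best assignment. Minimum: 479.

479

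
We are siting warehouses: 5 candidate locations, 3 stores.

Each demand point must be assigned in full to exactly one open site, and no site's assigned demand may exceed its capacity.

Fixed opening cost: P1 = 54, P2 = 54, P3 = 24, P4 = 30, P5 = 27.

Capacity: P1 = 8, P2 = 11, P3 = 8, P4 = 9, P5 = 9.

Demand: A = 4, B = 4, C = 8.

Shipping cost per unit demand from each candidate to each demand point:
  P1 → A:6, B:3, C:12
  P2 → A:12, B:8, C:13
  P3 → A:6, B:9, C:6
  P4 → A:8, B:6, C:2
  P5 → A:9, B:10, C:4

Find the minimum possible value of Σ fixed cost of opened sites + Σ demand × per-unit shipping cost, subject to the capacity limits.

Open {P3, P4}; cheapest assignment that respects the capacities:
  P3 (cap 8, load 8): A, B — cost 4×6 + 4×9 = 60
  P4 (cap 9, load 8): C — cost 8×2 = 16
  Shipping 76, fixed 54 → total 130.
  Any other capacity-feasible assignment to {P3, P4} ships for at least 76.
Compare {P1, P4}: its best feasible assignment gives total 136.
Compare {P3, P5}: its best feasible assignment gives total 143.
Every other set of open sites that can feasibly serve all demand totals ≥ 136 even under its best assignment. Minimum: 130.

130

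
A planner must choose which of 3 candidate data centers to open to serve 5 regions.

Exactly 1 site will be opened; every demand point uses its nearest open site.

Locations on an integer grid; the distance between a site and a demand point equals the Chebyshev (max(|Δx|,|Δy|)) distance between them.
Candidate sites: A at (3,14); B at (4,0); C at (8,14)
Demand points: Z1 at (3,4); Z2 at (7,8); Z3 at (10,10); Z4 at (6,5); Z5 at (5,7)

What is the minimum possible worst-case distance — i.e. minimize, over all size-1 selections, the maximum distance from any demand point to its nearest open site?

10

Open {A}.
  Farthest demand point is Z1 at distance 10 (to A); all others are ≤ 10.
With {B} the worst case is 10.
With {C} the worst case is 10.
No size-1 selection achieves below 10.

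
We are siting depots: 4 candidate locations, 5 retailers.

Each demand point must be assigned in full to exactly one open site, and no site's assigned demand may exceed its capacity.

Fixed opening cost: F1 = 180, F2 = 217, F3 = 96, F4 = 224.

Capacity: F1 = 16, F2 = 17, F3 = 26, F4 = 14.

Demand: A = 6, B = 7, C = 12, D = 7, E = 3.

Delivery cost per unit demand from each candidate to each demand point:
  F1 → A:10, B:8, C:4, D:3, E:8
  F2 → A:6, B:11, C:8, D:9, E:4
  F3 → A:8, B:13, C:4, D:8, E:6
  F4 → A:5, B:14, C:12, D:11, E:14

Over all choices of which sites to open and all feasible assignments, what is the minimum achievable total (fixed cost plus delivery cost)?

467

Open {F1, F3}; cheapest assignment that respects the capacities:
  F1 (cap 16, load 14): B, D — cost 7×8 + 7×3 = 77
  F3 (cap 26, load 21): A, C, E — cost 6×8 + 12×4 + 3×6 = 114
  Shipping 191, fixed 276 → total 467.
  Any other capacity-feasible assignment to {F1, F3} ships for at least 191.
Compare {F2, F3}: its best feasible assignment gives total 542.
Compare {F3, F4}: its best feasible assignment gives total 570.
Every other set of open sites that can feasibly serve all demand totals ≥ 542 even under its best assignment. Minimum: 467.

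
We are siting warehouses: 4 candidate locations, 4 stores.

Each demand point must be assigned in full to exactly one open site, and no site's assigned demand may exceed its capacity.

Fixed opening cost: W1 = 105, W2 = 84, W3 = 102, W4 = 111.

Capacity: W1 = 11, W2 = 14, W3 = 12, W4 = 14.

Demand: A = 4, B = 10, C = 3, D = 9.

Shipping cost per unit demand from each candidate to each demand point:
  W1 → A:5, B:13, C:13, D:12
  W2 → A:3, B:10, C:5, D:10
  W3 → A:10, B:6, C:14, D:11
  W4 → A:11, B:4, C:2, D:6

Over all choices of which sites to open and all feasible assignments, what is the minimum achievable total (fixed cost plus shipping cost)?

343

Open {W2, W4}; cheapest assignment that respects the capacities:
  W2 (cap 14, load 13): A, D — cost 4×3 + 9×10 = 102
  W4 (cap 14, load 13): B, C — cost 10×4 + 3×2 = 46
  Shipping 148, fixed 195 → total 343.
  Any other capacity-feasible assignment to {W2, W4} ships for at least 148.
Compare {W2, W3, W4}: its best feasible assignment gives total 429.
Compare {W3, W4}: its best feasible assignment gives total 438.
Every other set of open sites that can feasibly serve all demand totals ≥ 429 even under its best assignment. Minimum: 343.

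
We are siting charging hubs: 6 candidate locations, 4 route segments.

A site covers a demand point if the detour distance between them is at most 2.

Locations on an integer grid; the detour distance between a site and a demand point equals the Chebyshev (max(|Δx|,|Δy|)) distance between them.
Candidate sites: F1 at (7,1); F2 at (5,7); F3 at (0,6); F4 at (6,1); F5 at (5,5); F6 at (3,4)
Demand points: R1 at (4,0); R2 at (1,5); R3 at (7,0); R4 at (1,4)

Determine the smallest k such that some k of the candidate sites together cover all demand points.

2

Coverage sets (demand points within 2 of each site):
  F1: {R3}
  F2: {}
  F3: {R2, R4}
  F4: {R1, R3}
  F5: {}
  F6: {R2, R4}
No single site covers all 4 demand points.
But {F3, F4} covers everything, so the minimum is 2.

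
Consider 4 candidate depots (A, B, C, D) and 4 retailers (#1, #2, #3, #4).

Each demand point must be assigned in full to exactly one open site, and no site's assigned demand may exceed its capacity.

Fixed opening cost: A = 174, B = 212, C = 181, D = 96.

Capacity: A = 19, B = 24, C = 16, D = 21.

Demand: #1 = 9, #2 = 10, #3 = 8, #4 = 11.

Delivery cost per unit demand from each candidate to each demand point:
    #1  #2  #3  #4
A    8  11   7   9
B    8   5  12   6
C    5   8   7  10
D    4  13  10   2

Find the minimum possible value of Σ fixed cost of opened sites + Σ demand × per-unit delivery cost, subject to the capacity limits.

Open {A, D}; cheapest assignment that respects the capacities:
  A (cap 19, load 18): #2, #3 — cost 10×11 + 8×7 = 166
  D (cap 21, load 20): #1, #4 — cost 9×4 + 11×2 = 58
  Shipping 224, fixed 270 → total 494.
  Any other capacity-feasible assignment to {A, D} ships for at least 224.
Compare {B, D}: its best feasible assignment gives total 512.
Compare {A, B}: its best feasible assignment gives total 630.
Every other set of open sites that can feasibly serve all demand totals ≥ 512 even under its best assignment. Minimum: 494.

494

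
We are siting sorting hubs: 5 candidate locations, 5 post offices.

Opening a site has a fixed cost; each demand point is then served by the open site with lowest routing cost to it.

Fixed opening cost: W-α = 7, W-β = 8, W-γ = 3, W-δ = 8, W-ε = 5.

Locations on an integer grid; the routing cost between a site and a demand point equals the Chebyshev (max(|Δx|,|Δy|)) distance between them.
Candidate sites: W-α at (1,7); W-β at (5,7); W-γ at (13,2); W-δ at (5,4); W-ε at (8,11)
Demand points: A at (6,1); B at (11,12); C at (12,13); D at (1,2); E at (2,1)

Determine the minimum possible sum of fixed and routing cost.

30

Open {W-δ, W-ε}: assign each demand point to its cheapest open site.
  A→W-δ 3, B→W-ε 3, C→W-ε 4, D→W-δ 4, E→W-δ 3
  routing cost 17, fixed 13 → total 30.
Compare {W-γ, W-δ, W-ε}: routing cost 17 + fixed 16 = 33.
Compare {W-δ}: routing cost 27 + fixed 8 = 35.
Compare {W-α, W-ε}: routing cost 24 + fixed 12 = 36.
All other subsets cost ≥ 33. Minimum total cost: 30.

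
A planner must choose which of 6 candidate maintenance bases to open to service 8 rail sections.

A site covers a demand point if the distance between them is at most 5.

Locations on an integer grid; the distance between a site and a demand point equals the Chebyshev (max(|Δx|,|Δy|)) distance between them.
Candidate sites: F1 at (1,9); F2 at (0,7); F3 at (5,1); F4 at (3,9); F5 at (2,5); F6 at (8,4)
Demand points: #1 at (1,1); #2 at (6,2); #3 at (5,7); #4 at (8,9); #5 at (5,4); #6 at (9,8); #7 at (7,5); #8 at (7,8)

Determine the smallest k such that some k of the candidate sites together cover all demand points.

2

Coverage sets (demand points within 5 of each site):
  F1: {#3, #5}
  F2: {#3, #5}
  F3: {#1, #2, #5, #7}
  F4: {#3, #4, #5, #7, #8}
  F5: {#1, #2, #3, #5, #7, #8}
  F6: {#2, #3, #4, #5, #6, #7, #8}
No single site covers all 8 demand points.
But {F3, F6} covers everything, so the minimum is 2.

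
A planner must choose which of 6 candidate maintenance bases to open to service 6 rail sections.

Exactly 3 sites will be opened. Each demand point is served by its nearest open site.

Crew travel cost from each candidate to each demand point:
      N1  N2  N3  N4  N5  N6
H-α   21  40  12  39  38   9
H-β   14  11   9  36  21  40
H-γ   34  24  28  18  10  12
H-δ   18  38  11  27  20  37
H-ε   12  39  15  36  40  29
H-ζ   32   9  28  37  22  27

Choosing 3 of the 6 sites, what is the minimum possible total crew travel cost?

Open {H-α, H-β, H-γ}.
  N1→H-β 14, N2→H-β 11, N3→H-β 9, N4→H-γ 18, N5→H-γ 10, N6→H-α 9  ⇒ total 71.
Compare {H-β, H-γ, H-ε}: total 72.
Compare {H-β, H-γ, H-ζ}: total 72.
No size-3 selection does better; minimum is 71.

71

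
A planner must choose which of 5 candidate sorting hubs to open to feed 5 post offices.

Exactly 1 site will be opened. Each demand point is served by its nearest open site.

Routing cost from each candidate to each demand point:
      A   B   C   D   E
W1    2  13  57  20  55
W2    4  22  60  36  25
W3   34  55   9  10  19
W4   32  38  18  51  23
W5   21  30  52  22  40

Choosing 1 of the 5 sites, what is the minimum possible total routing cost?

Open {W3}.
  A→W3 34, B→W3 55, C→W3 9, D→W3 10, E→W3 19  ⇒ total 127.
Compare {W1}: total 147.
Compare {W2}: total 147.
No size-1 selection does better; minimum is 127.

127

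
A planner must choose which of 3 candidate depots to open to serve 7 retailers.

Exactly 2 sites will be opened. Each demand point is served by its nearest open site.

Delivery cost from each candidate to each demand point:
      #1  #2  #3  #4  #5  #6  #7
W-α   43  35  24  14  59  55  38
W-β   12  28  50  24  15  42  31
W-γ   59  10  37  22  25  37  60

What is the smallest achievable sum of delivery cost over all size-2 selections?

Open {W-β, W-γ}.
  #1→W-β 12, #2→W-γ 10, #3→W-γ 37, #4→W-γ 22, #5→W-β 15, #6→W-γ 37, #7→W-β 31  ⇒ total 164.
Compare {W-α, W-β}: total 166.
Compare {W-α, W-γ}: total 191.

164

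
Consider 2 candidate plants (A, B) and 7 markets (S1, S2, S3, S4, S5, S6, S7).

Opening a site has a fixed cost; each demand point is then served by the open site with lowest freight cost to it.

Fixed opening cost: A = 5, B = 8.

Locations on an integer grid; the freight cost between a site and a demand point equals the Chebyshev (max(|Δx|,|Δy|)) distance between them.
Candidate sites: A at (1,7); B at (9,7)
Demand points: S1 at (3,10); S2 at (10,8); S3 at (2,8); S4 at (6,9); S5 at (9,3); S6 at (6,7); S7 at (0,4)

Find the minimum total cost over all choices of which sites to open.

31

Open {A, B}: assign each demand point to its cheapest open site.
  S1→A 3, S2→B 1, S3→A 1, S4→B 3, S5→B 4, S6→B 3, S7→A 3
  freight cost 18, fixed 13 → total 31.
Compare {A}: freight cost 34 + fixed 5 = 39.
Compare {B}: freight cost 33 + fixed 8 = 41.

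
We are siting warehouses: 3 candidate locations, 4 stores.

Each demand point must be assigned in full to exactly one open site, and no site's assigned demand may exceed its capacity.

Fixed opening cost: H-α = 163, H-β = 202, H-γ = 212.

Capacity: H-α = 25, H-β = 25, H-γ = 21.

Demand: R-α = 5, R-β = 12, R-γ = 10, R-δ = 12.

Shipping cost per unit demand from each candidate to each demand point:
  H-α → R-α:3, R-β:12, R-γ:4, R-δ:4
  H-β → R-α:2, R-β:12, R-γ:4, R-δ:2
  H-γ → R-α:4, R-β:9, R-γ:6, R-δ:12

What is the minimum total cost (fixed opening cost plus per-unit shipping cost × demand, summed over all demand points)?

583

Open {H-α, H-β}; cheapest assignment that respects the capacities:
  H-α (cap 25, load 22): R-β, R-γ — cost 12×12 + 10×4 = 184
  H-β (cap 25, load 17): R-α, R-δ — cost 5×2 + 12×2 = 34
  Shipping 218, fixed 365 → total 583.
  Any other capacity-feasible assignment to {H-α, H-β} ships for at least 218.
Compare {H-α, H-γ}: its best feasible assignment gives total 591.
Compare {H-β, H-γ}: its best feasible assignment gives total 606.
Every other set of open sites that can feasibly serve all demand totals ≥ 591 even under its best assignment. Minimum: 583.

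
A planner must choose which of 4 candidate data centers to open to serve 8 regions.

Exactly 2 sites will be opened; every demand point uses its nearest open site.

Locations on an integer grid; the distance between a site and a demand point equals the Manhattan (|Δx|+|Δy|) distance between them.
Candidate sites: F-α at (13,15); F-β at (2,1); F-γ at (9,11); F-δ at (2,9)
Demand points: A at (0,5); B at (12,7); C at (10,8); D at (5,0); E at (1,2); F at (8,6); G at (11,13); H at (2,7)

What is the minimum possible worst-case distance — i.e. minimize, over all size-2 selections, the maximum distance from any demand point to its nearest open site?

Open {F-β, F-γ}.
  Farthest demand point is B at distance 7 (to F-γ); all others are ≤ 7.
With {F-α, F-β} the worst case is 11.
With {F-α, F-δ} the worst case is 12.
No size-2 selection achieves below 7.

7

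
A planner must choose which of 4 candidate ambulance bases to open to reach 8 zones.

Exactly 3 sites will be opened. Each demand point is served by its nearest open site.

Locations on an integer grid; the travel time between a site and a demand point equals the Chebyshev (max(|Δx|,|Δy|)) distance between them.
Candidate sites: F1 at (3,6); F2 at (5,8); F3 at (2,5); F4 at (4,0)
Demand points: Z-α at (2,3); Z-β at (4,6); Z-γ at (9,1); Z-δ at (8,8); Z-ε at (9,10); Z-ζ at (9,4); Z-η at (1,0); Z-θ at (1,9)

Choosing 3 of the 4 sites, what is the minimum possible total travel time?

Open {F1, F2, F4}.
  Z-α→F1 3, Z-β→F1 1, Z-γ→F4 5, Z-δ→F2 3, Z-ε→F2 4, Z-ζ→F2 4, Z-η→F4 3, Z-θ→F1 3  ⇒ total 26.
Compare {F2, F3, F4}: total 27.
Compare {F1, F2, F3}: total 28.
No size-3 selection does better; minimum is 26.

26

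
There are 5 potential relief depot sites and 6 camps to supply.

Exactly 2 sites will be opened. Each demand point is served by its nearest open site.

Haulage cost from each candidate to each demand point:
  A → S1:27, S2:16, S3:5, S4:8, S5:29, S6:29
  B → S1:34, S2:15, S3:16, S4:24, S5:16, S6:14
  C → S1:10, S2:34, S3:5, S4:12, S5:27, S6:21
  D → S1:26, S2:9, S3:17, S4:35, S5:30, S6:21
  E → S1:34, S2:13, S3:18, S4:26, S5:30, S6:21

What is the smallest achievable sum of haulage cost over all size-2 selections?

72

Open {B, C}.
  S1→C 10, S2→B 15, S3→C 5, S4→C 12, S5→B 16, S6→B 14  ⇒ total 72.
Compare {C, D}: total 84.
Compare {A, B}: total 85.
No size-2 selection does better; minimum is 72.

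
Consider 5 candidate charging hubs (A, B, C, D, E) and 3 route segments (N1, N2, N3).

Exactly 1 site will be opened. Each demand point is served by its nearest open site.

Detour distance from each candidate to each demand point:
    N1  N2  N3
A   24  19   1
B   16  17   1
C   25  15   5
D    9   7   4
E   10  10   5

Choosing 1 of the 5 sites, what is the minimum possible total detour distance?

Open {D}.
  N1→D 9, N2→D 7, N3→D 4  ⇒ total 20.
Compare {E}: total 25.
Compare {B}: total 34.
No size-1 selection does better; minimum is 20.

20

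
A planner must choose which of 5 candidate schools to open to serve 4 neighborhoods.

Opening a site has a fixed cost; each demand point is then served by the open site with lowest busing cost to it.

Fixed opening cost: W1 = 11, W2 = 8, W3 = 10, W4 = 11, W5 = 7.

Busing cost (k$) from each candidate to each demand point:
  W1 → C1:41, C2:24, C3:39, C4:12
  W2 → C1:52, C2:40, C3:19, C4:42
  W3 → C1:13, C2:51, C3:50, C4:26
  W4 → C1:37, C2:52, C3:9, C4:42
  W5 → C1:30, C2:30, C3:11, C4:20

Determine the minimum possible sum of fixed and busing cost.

88

Open {W1, W3, W5}: assign each demand point to its cheapest open site.
  C1→W3 13, C2→W1 24, C3→W5 11, C4→W1 12
  busing cost 60, fixed 28 → total 88.
Compare {W1, W3, W4}: busing cost 58 + fixed 32 = 90.
Compare {W3, W5}: busing cost 74 + fixed 17 = 91.
Compare {W1, W5}: busing cost 77 + fixed 18 = 95.
All other subsets cost ≥ 90. Minimum total cost: 88.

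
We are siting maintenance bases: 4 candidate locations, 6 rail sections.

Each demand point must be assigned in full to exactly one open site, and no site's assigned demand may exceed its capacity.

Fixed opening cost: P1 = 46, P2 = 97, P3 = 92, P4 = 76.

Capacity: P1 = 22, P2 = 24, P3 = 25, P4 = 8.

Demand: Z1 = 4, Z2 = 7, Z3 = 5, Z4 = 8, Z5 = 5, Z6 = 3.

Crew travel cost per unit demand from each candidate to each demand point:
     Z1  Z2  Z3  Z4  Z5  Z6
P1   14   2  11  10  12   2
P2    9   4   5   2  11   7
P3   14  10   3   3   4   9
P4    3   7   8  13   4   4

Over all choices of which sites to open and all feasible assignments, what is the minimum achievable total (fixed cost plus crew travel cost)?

Open {P1, P3}; cheapest assignment that respects the capacities:
  P1 (cap 22, load 14): Z1, Z2, Z6 — cost 4×14 + 7×2 + 3×2 = 76
  P3 (cap 25, load 18): Z3, Z4, Z5 — cost 5×3 + 8×3 + 5×4 = 59
  Shipping 135, fixed 138 → total 273.
  Any other capacity-feasible assignment to {P1, P3} ships for at least 135.
Compare {P1, P2}: its best feasible assignment gives total 295.
Compare {P1, P3, P4}: its best feasible assignment gives total 305.
Every other set of open sites that can feasibly serve all demand totals ≥ 295 even under its best assignment. Minimum: 273.

273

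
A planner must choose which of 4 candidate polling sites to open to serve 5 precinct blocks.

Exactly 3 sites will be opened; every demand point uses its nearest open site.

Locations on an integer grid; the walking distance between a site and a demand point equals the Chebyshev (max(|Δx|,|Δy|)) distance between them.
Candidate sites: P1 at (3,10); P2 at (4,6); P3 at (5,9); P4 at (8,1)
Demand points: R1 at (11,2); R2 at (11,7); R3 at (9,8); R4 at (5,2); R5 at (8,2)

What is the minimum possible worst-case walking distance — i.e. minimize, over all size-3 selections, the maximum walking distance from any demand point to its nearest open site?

Open {P1, P2, P4}.
  Farthest demand point is R2 at walking distance 6 (to P4); all others are ≤ 6.
With {P1, P3, P4} the worst case is 6.
With {P2, P3, P4} the worst case is 6.
No size-3 selection achieves below 6.

6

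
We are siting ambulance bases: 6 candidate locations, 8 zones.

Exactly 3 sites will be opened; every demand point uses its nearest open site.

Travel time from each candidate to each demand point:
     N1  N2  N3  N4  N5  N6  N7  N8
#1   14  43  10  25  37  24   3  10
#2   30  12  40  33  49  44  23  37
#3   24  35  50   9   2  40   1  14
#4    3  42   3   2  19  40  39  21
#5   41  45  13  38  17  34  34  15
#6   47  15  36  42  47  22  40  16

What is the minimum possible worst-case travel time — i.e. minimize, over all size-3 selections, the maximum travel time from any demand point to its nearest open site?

22

Open {#1, #3, #6}.
  Farthest demand point is N6 at travel time 22 (to #6); all others are ≤ 22.
With {#1, #4, #6} the worst case is 22.
With {#3, #4, #6} the worst case is 22.
No size-3 selection achieves below 22.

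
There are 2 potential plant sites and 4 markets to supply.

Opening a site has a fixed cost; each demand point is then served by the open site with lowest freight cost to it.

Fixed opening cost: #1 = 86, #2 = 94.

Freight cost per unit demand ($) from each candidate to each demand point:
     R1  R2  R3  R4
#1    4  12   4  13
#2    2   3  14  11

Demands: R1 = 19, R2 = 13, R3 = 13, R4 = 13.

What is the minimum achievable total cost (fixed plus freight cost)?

Open {#1, #2}: assign each demand point to its cheapest open site.
  R1→#2 19×2=38, R2→#2 13×3=39, R3→#1 13×4=52, R4→#2 13×11=143
  freight cost 272, fixed 180 → total 452.
Compare {#2}: freight cost 402 + fixed 94 = 496.
Compare {#1}: freight cost 453 + fixed 86 = 539.

452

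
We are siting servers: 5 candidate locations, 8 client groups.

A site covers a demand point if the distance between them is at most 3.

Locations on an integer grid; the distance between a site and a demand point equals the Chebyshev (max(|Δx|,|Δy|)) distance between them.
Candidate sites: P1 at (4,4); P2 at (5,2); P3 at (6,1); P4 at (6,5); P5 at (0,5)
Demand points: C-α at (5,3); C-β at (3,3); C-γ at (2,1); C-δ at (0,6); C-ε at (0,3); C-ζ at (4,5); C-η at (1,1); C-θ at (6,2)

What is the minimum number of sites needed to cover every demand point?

Coverage sets (demand points within 3 of each site):
  P1: {C-α, C-β, C-γ, C-ζ, C-η, C-θ}
  P2: {C-α, C-β, C-γ, C-ζ, C-θ}
  P3: {C-α, C-β, C-θ}
  P4: {C-α, C-β, C-ζ, C-θ}
  P5: {C-β, C-δ, C-ε}
No single site covers all 8 demand points.
But {P1, P5} covers everything, so the minimum is 2.

2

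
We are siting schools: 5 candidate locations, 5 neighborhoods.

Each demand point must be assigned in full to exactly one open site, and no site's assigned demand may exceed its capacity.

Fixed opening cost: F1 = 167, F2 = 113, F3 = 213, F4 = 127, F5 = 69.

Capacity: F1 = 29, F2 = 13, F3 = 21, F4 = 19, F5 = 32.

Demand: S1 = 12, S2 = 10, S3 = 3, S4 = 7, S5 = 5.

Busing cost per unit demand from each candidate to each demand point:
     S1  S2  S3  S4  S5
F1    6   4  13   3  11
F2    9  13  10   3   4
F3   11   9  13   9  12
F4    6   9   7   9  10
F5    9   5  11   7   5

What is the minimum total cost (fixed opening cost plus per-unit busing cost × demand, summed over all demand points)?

Open {F4, F5}; cheapest assignment that respects the capacities:
  F4 (cap 19, load 15): S1, S3 — cost 12×6 + 3×7 = 93
  F5 (cap 32, load 22): S2, S4, S5 — cost 10×5 + 7×7 + 5×5 = 124
  Shipping 217, fixed 196 → total 413.
  Any other capacity-feasible assignment to {F4, F5} ships for at least 217.
Compare {F2, F5}: its best feasible assignment gives total 414.
Compare {F1, F5}: its best feasible assignment gives total 427.
Every other set of open sites that can feasibly serve all demand totals ≥ 414 even under its best assignment. Minimum: 413.

413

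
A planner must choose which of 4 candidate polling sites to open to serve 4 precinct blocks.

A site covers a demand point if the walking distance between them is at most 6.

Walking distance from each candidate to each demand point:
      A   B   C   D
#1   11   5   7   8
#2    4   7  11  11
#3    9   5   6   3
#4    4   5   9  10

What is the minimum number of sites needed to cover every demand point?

2

Coverage sets (demand points within 6 of each site):
  #1: {B}
  #2: {A}
  #3: {B, C, D}
  #4: {A, B}
No single site covers all 4 demand points.
But {#2, #3} covers everything, so the minimum is 2.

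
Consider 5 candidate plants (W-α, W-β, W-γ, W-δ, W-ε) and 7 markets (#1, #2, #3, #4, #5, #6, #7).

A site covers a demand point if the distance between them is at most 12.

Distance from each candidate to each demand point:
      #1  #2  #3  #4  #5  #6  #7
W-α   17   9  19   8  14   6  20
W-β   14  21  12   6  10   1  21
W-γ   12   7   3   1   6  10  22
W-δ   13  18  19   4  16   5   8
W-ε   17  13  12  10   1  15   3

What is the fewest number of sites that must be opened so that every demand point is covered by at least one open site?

2

Coverage sets (demand points within 12 of each site):
  W-α: {#2, #4, #6}
  W-β: {#3, #4, #5, #6}
  W-γ: {#1, #2, #3, #4, #5, #6}
  W-δ: {#4, #6, #7}
  W-ε: {#3, #4, #5, #7}
No single site covers all 7 demand points.
But {W-γ, W-δ} covers everything, so the minimum is 2.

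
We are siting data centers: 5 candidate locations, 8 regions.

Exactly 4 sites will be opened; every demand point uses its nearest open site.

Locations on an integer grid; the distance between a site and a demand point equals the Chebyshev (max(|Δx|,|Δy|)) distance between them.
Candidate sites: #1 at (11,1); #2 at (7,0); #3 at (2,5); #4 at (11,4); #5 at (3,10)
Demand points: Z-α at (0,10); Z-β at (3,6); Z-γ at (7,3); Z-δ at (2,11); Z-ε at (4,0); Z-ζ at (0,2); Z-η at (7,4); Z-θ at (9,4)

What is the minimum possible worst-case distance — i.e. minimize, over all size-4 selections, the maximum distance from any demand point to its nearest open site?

4

Open {#1, #2, #3, #5}.
  Farthest demand point is Z-η at distance 4 (to #1); all others are ≤ 4.
With {#2, #3, #4, #5} the worst case is 4.
With {#1, #3, #4, #5} the worst case is 5.
No size-4 selection achieves below 4.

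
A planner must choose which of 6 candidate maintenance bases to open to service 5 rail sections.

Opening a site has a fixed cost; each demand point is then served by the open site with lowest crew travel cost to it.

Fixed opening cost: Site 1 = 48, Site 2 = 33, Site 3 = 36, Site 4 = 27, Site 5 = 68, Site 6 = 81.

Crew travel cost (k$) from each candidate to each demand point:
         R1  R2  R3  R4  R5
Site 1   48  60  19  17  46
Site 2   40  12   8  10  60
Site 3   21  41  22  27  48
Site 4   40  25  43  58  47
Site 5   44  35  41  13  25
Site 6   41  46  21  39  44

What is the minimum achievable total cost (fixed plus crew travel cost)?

163

Open {Site 2}: assign each demand point to its cheapest open site.
  R1→Site 2 40, R2→Site 2 12, R3→Site 2 8, R4→Site 2 10, R5→Site 2 60
  crew travel cost 130, fixed 33 → total 163.
Compare {Site 2, Site 3}: crew travel cost 99 + fixed 69 = 168.
Compare {Site 2, Site 4}: crew travel cost 117 + fixed 60 = 177.
Compare {Site 2, Site 3, Site 4}: crew travel cost 98 + fixed 96 = 194.
All other subsets cost ≥ 168. Minimum total cost: 163.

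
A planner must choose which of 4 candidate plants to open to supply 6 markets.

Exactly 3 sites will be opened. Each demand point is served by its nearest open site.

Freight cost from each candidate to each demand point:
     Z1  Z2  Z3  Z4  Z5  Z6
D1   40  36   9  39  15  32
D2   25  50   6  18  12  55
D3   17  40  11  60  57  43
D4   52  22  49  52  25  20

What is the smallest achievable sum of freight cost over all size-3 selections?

Open {D2, D3, D4}.
  Z1→D3 17, Z2→D4 22, Z3→D2 6, Z4→D2 18, Z5→D2 12, Z6→D4 20  ⇒ total 95.
Compare {D1, D2, D4}: total 103.
Compare {D1, D2, D3}: total 121.
No size-3 selection does better; minimum is 95.

95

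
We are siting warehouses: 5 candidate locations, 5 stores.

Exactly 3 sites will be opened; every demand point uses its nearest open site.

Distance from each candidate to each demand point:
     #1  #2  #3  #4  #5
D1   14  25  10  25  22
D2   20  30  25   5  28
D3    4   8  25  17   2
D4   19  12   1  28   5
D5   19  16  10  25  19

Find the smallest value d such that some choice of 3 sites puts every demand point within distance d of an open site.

Open {D2, D3, D4}.
  Farthest demand point is #2 at distance 8 (to D3); all others are ≤ 8.
With {D1, D2, D3} the worst case is 10.
With {D2, D3, D5} the worst case is 10.
No size-3 selection achieves below 8.

8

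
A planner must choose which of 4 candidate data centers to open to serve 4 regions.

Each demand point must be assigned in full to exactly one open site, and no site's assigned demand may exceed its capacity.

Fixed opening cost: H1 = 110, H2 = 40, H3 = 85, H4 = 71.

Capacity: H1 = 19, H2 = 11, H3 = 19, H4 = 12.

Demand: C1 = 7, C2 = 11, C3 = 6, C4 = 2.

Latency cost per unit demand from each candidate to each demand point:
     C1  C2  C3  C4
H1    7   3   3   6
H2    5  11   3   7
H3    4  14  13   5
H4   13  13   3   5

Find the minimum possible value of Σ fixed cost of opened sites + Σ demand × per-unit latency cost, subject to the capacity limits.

Open {H1, H2}; cheapest assignment that respects the capacities:
  H1 (cap 19, load 19): C2, C3, C4 — cost 11×3 + 6×3 + 2×6 = 63
  H2 (cap 11, load 7): C1 — cost 7×5 = 35
  Shipping 98, fixed 150 → total 248.
  Any other capacity-feasible assignment to {H1, H2} ships for at least 98.
Compare {H1, H3}: its best feasible assignment gives total 284.
Compare {H1, H4}: its best feasible assignment gives total 291.
Every other set of open sites that can feasibly serve all demand totals ≥ 284 even under its best assignment. Minimum: 248.

248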